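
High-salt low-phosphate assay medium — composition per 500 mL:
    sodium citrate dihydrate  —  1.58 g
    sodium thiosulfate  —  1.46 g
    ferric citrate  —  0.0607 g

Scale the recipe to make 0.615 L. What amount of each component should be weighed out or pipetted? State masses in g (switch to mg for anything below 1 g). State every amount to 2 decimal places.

Scale factor = 615 mL / 500 mL = 1.23.
sodium citrate dihydrate: 1.58 g × (615 mL / 500 mL) = 1.94 g
sodium thiosulfate: 1.46 g × (615 mL / 500 mL) = 1.80 g
ferric citrate: 0.0607 g × (615 mL / 500 mL) = 0.074661 g = 74.66 mg

sodium citrate dihydrate 1.94 g; sodium thiosulfate 1.80 g; ferric citrate 74.66 mg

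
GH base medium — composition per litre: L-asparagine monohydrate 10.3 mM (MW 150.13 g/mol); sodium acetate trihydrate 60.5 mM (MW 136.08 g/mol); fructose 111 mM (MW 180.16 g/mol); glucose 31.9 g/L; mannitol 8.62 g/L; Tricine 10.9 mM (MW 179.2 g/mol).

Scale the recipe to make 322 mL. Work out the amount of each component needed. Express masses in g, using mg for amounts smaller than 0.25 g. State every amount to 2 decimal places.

Target volume = 322 mL = 0.322 L.
L-asparagine monohydrate: 10.3 mmol/L × 150.13 g/mol × 0.322 L ÷ 1000 = 0.50 g
sodium acetate trihydrate: 60.5 mmol/L × 136.08 g/mol × 0.322 L ÷ 1000 = 2.65 g
fructose: 111 mmol/L × 180.16 g/mol × 0.322 L ÷ 1000 = 6.44 g
glucose: 31.9 g/L × 0.322 L = 10.27 g
mannitol: 8.62 g/L × 0.322 L = 2.78 g
Tricine: 10.9 mmol/L × 179.2 g/mol × 0.322 L ÷ 1000 = 0.63 g

L-asparagine monohydrate 0.50 g; sodium acetate trihydrate 2.65 g; fructose 6.44 g; glucose 10.27 g; mannitol 2.78 g; Tricine 0.63 g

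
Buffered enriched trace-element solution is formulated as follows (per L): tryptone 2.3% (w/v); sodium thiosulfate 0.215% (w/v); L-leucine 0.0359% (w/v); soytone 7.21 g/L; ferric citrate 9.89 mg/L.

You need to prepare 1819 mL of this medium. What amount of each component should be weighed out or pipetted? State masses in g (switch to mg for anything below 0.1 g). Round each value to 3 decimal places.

tryptone 41.837 g; sodium thiosulfate 3.911 g; L-leucine 0.653 g; soytone 13.115 g; ferric citrate 17.990 mg

Scale factor relative to 1 L: 1.819.
tryptone: 2.3% w/v = 23 g/L → 23 × 1.819 L = 41.837 g
sodium thiosulfate: 0.215% w/v = 2.15 g/L → 2.15 × 1.819 L = 3.911 g
L-leucine: 0.0359 g per 100 mL × 1819 mL ÷ 100 = 0.653 g
soytone: 7.21 g/L × 1.819 L = 13.115 g
ferric citrate: 9.89 mg/L × 1.819 L = 17.990 mg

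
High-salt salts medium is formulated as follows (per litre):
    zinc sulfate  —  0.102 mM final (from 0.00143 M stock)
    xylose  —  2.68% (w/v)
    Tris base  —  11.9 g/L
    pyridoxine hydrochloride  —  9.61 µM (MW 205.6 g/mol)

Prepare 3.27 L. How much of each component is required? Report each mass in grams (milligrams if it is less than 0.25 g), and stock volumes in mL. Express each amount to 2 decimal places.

zinc sulfate 233.24 mL; xylose 87.64 g; Tris base 38.91 g; pyridoxine hydrochloride 6.46 mg

Scale factor relative to 1 L: 3.27.
zinc sulfate: dilute stock: 0.102 mM × 3270 mL ÷ 1.43 mM = 233.24 mL
xylose: 2.68% w/v = 26.8 g/L → 26.8 × 3.27 L = 87.64 g
Tris base: 11.9 g/L × 3.27 L = 38.91 g
pyridoxine hydrochloride: 9.61 µmol/L × 205.6 g/mol × 3.27 L ÷ 1000 = 6.46 mg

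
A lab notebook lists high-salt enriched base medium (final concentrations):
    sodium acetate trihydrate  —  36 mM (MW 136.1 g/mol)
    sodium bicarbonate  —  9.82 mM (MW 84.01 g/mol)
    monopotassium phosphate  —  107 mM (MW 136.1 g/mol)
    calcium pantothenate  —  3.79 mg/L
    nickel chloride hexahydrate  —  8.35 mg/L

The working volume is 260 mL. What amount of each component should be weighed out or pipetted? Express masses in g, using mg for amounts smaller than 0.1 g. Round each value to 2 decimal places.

Target volume = 260 mL = 0.26 L.
sodium acetate trihydrate: 36 mmol/L × 136.1 g/mol × 0.26 L ÷ 1000 = 1.27 g
sodium bicarbonate: 9.82 mmol/L × 84.01 g/mol × 0.26 L ÷ 1000 = 0.21 g
monopotassium phosphate: 107 mmol/L × 136.1 g/mol × 0.26 L ÷ 1000 = 3.79 g
calcium pantothenate: 3.79 mg/L × 0.26 L = 0.99 mg
nickel chloride hexahydrate: 8.35 mg/L × 0.26 L = 2.17 mg

sodium acetate trihydrate 1.27 g; sodium bicarbonate 0.21 g; monopotassium phosphate 3.79 g; calcium pantothenate 0.99 mg; nickel chloride hexahydrate 2.17 mg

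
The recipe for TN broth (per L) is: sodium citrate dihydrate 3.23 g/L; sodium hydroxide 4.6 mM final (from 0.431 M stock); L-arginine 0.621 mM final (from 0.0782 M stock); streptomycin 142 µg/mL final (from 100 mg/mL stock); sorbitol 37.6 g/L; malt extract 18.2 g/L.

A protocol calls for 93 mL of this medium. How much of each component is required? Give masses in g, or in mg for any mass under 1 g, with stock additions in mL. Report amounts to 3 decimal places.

Scale factor relative to 1 L: 0.093.
sodium citrate dihydrate: 3.23 g/L × 0.093 L = 0.30039 g = 300.390 mg
sodium hydroxide: dilute stock: 4.6 mM × 93 mL ÷ 431 mM = 0.993 mL
L-arginine: C1V1 = C2V2 → 0.621 mM × 93 mL ÷ 78.2 mM = 0.739 mL
streptomycin: C1V1 = C2V2 → 142 µg/mL × 93 mL ÷ 100000 µg/mL = 0.132 mL
sorbitol: 37.6 g/L × 0.093 L = 3.497 g
malt extract: 18.2 g/L × 0.093 L = 1.693 g

sodium citrate dihydrate 300.390 mg; sodium hydroxide 0.993 mL; L-arginine 0.739 mL; streptomycin 0.132 mL; sorbitol 3.497 g; malt extract 1.693 g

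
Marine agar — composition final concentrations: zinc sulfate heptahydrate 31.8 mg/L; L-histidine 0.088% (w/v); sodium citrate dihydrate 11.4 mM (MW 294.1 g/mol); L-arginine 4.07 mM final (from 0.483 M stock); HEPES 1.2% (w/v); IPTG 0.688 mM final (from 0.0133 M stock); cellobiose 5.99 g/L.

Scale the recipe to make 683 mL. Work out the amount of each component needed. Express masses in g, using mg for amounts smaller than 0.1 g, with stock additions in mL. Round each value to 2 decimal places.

zinc sulfate heptahydrate 21.72 mg; L-histidine 0.60 g; sodium citrate dihydrate 2.29 g; L-arginine 5.76 mL; HEPES 8.20 g; IPTG 35.33 mL; cellobiose 4.09 g

Scale factor relative to 1 L: 0.683.
zinc sulfate heptahydrate: 31.8 mg/L × 0.683 L = 21.72 mg
L-histidine: 0.088% w/v = 0.88 g/L → 0.88 × 0.683 L = 0.60 g
sodium citrate dihydrate: 11.4 mmol/L × 294.1 g/mol × 0.683 L ÷ 1000 = 2.29 g
L-arginine: V = C2·V2/C1 = 4.07 mM × 683 mL ÷ 483 mM = 5.76 mL
HEPES: 1.2% w/v = 12 g/L → 12 × 0.683 L = 8.20 g
IPTG: C1V1 = C2V2 → 0.688 mM × 683 mL ÷ 13.3 mM = 35.33 mL
cellobiose: 5.99 g/L × 0.683 L = 4.09 g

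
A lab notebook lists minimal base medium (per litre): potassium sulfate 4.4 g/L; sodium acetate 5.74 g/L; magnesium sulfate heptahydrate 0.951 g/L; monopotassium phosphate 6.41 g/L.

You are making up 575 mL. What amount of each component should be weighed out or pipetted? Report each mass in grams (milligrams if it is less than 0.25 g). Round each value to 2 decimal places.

potassium sulfate 2.53 g; sodium acetate 3.30 g; magnesium sulfate heptahydrate 0.55 g; monopotassium phosphate 3.69 g

Working volume: 575 mL = 0.575 L.
potassium sulfate: 4.4 g/L × 0.575 L = 2.53 g
sodium acetate: 5.74 g/L × 0.575 L = 3.30 g
magnesium sulfate heptahydrate: 0.951 g/L × 0.575 L = 0.55 g
monopotassium phosphate: 6.41 g/L × 0.575 L = 3.69 g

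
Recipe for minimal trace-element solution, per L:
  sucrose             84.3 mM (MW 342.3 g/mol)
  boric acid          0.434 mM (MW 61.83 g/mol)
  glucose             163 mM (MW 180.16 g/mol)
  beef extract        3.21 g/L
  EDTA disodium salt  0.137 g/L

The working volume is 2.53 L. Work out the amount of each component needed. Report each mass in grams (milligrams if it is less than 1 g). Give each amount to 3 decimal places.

sucrose 73.005 g; boric acid 67.891 mg; glucose 74.296 g; beef extract 8.121 g; EDTA disodium salt 346.610 mg

Scale factor relative to 1 L: 2.53.
sucrose: 84.3 mmol/L × 342.3 g/mol × 2.53 L ÷ 1000 = 73.005 g
boric acid: 0.434 mmol/L × 61.83 mg/mmol × 2.53 L = 67.891 mg
glucose: 163 mmol/L × 180.16 g/mol × 2.53 L ÷ 1000 = 74.296 g
beef extract: 3.21 g/L × 2.53 L = 8.121 g
EDTA disodium salt: 0.137 g/L × 2.53 L = 0.34661 g = 346.610 mg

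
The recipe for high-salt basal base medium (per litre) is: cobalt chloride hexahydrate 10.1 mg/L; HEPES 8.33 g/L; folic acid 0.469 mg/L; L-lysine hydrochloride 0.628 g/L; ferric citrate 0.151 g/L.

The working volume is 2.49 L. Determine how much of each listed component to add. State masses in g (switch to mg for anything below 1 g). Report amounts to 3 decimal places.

Working volume: 2.49 L.
cobalt chloride hexahydrate: 10.1 mg/L × 2.49 L = 25.149 mg
HEPES: 8.33 g/L × 2.49 L = 20.742 g
folic acid: 0.469 mg/L × 2.49 L = 1.168 mg
L-lysine hydrochloride: 0.628 g/L × 2.49 L = 1.564 g
ferric citrate: 0.151 g/L × 2.49 L = 0.37599 g = 375.990 mg

cobalt chloride hexahydrate 25.149 mg; HEPES 20.742 g; folic acid 1.168 mg; L-lysine hydrochloride 1.564 g; ferric citrate 375.990 mg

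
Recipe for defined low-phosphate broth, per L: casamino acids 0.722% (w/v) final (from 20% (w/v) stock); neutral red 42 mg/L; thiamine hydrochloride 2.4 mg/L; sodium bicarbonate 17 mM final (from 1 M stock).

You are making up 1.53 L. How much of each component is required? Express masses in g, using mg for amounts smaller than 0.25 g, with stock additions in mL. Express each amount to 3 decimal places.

Working volume: 1.53 L.
casamino acids: dilute stock: 0.722% ÷ 20% × 1530 mL = 55.233 mL
neutral red: 42 mg/L × 1.53 L = 64.260 mg
thiamine hydrochloride: 2.4 mg/L × 1.53 L = 3.672 mg
sodium bicarbonate: dilute stock: 17 mM × 1530 mL ÷ 1000 mM = 26.010 mL

casamino acids 55.233 mL; neutral red 64.260 mg; thiamine hydrochloride 3.672 mg; sodium bicarbonate 26.010 mL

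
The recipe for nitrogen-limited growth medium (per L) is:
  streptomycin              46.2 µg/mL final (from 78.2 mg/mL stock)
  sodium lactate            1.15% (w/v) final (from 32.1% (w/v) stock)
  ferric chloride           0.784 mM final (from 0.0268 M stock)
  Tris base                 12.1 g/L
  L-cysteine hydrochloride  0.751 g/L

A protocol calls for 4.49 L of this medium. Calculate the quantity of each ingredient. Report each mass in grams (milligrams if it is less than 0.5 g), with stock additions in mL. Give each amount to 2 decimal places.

streptomycin 2.65 mL; sodium lactate 160.86 mL; ferric chloride 131.35 mL; Tris base 54.33 g; L-cysteine hydrochloride 3.37 g

Scale factor relative to 1 L: 4.49.
streptomycin: V = C2·V2/C1 = 46.2 µg/mL × 4490 mL ÷ 78200 µg/mL = 2.65 mL
sodium lactate: dilute stock: 1.15% ÷ 32.1% × 4490 mL = 160.86 mL
ferric chloride: C1V1 = C2V2 → 0.784 mM × 4490 mL ÷ 26.8 mM = 131.35 mL
Tris base: 12.1 g/L × 4.49 L = 54.33 g
L-cysteine hydrochloride: 0.751 g/L × 4.49 L = 3.37 g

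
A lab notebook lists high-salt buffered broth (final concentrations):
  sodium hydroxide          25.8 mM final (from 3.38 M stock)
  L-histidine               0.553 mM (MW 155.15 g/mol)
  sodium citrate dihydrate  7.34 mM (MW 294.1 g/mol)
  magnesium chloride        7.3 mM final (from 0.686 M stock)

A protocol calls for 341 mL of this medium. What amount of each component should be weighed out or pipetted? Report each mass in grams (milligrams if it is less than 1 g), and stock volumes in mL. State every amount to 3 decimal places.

sodium hydroxide 2.603 mL; L-histidine 29.257 mg; sodium citrate dihydrate 736.115 mg; magnesium chloride 3.629 mL

Working volume: 341 mL = 0.341 L.
sodium hydroxide: dilute stock: 25.8 mM × 341 mL ÷ 3380 mM = 2.603 mL
L-histidine: 0.553 mmol/L × 155.15 mg/mmol × 0.341 L = 29.257 mg
sodium citrate dihydrate: 7.34 mmol/L × 294.1 mg/mmol × 0.341 L = 736.115 mg
magnesium chloride: V = C2·V2/C1 = 7.3 mM × 341 mL ÷ 686 mM = 3.629 mL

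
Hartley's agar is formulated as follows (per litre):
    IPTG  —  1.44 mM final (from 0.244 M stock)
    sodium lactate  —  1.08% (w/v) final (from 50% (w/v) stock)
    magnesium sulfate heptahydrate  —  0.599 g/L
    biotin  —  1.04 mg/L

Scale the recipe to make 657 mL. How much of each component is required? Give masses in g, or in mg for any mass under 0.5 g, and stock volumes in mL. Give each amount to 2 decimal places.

IPTG 3.88 mL; sodium lactate 14.19 mL; magnesium sulfate heptahydrate 393.54 mg; biotin 0.68 mg

Working volume: 657 mL = 0.657 L.
IPTG: C1V1 = C2V2 → 1.44 mM × 657 mL ÷ 244 mM = 3.88 mL
sodium lactate: V = C2·V2/C1 = 1.08% ÷ 50% × 657 mL = 14.19 mL
magnesium sulfate heptahydrate: 0.599 g/L × 0.657 L = 0.393543 g = 393.54 mg
biotin: 1.04 mg/L × 0.657 L = 0.68 mg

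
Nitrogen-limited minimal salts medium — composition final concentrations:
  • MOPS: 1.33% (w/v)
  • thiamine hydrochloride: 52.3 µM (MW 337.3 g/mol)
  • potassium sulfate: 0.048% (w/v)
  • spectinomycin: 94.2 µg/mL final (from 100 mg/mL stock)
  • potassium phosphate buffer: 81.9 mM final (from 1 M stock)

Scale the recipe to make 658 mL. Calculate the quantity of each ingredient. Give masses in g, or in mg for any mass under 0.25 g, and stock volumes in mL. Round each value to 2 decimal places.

MOPS 8.75 g; thiamine hydrochloride 11.61 mg; potassium sulfate 0.32 g; spectinomycin 0.62 mL; potassium phosphate buffer 53.89 mL

Target volume = 658 mL = 0.658 L.
MOPS: 1.33% w/v = 13.3 g/L → 13.3 × 0.658 L = 8.75 g
thiamine hydrochloride: 52.3 µmol/L × 337.3 g/mol × 0.658 L ÷ 1000 = 11.61 mg
potassium sulfate: 0.048 g per 100 mL × 658 mL ÷ 100 = 0.32 g
spectinomycin: dilute stock: 94.2 µg/mL × 658 mL ÷ 100000 µg/mL = 0.62 mL
potassium phosphate buffer: dilute stock: 81.9 mM × 658 mL ÷ 1000 mM = 53.89 mL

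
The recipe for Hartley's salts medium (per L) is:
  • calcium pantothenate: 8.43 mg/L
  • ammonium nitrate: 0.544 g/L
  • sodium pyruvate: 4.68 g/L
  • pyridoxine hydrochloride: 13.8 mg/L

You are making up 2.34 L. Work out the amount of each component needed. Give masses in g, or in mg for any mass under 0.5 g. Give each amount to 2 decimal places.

calcium pantothenate 19.73 mg; ammonium nitrate 1.27 g; sodium pyruvate 10.95 g; pyridoxine hydrochloride 32.29 mg

Scale factor relative to 1 L: 2.34.
calcium pantothenate: 8.43 mg/L × 2.34 L = 19.73 mg
ammonium nitrate: 0.544 g/L × 2.34 L = 1.27 g
sodium pyruvate: 4.68 g/L × 2.34 L = 10.95 g
pyridoxine hydrochloride: 13.8 mg/L × 2.34 L = 32.29 mg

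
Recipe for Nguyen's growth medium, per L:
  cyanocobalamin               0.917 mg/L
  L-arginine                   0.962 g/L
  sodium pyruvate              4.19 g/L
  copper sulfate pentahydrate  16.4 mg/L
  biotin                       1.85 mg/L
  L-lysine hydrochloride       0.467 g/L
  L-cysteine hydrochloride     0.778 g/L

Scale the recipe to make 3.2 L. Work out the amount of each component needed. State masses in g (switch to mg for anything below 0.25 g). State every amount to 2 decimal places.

cyanocobalamin 2.93 mg; L-arginine 3.08 g; sodium pyruvate 13.41 g; copper sulfate pentahydrate 52.48 mg; biotin 5.92 mg; L-lysine hydrochloride 1.49 g; L-cysteine hydrochloride 2.49 g

Working volume: 3.2 L.
cyanocobalamin: 0.917 mg/L × 3.2 L = 2.93 mg
L-arginine: 0.962 g/L × 3.2 L = 3.08 g
sodium pyruvate: 4.19 g/L × 3.2 L = 13.41 g
copper sulfate pentahydrate: 16.4 mg/L × 3.2 L = 52.48 mg
biotin: 1.85 mg/L × 3.2 L = 5.92 mg
L-lysine hydrochloride: 0.467 g/L × 3.2 L = 1.49 g
L-cysteine hydrochloride: 0.778 g/L × 3.2 L = 2.49 g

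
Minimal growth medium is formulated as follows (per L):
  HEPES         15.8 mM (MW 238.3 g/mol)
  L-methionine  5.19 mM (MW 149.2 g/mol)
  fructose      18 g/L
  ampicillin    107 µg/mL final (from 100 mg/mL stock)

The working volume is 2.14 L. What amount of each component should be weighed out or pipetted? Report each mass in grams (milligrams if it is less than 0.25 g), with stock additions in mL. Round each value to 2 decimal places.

HEPES 8.06 g; L-methionine 1.66 g; fructose 38.52 g; ampicillin 2.29 mL

Scale factor relative to 1 L: 2.14.
HEPES: 15.8 mmol/L × 238.3 g/mol × 2.14 L ÷ 1000 = 8.06 g
L-methionine: 5.19 mmol/L × 149.2 g/mol × 2.14 L ÷ 1000 = 1.66 g
fructose: 18 g/L × 2.14 L = 38.52 g
ampicillin: V = C2·V2/C1 = 107 µg/mL × 2140 mL ÷ 100000 µg/mL = 2.29 mL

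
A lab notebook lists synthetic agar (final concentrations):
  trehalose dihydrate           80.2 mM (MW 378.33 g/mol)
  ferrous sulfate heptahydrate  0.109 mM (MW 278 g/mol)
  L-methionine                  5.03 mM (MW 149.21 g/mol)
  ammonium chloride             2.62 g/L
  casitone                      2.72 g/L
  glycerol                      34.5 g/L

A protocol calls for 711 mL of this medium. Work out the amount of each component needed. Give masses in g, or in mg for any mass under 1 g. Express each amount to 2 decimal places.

Working volume: 711 mL = 0.711 L.
trehalose dihydrate: 80.2 mmol/L × 378.33 g/mol × 0.711 L ÷ 1000 = 21.57 g
ferrous sulfate heptahydrate: 0.109 mmol/L × 278 mg/mmol × 0.711 L = 21.54 mg
L-methionine: 5.03 mmol/L × 149.21 mg/mmol × 0.711 L = 533.62 mg
ammonium chloride: 2.62 g/L × 0.711 L = 1.86 g
casitone: 2.72 g/L × 0.711 L = 1.93 g
glycerol: 34.5 g/L × 0.711 L = 24.53 g

trehalose dihydrate 21.57 g; ferrous sulfate heptahydrate 21.54 mg; L-methionine 533.62 mg; ammonium chloride 1.86 g; casitone 1.93 g; glycerol 24.53 g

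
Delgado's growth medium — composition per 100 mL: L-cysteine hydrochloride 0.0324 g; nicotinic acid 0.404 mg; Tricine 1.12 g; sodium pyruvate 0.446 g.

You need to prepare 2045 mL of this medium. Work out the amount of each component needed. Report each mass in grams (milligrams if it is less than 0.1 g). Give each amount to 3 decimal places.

L-cysteine hydrochloride 0.663 g; nicotinic acid 8.262 mg; Tricine 22.904 g; sodium pyruvate 9.121 g

Scale factor = 2045 mL / 100 mL = 20.45.
L-cysteine hydrochloride: 0.0324 g × (2045 mL / 100 mL) = 0.663 g
nicotinic acid: 0.404 mg × (2045 mL / 100 mL) = 8.262 mg
Tricine: 1.12 g × (2045 mL / 100 mL) = 22.904 g
sodium pyruvate: 0.446 g × (2045 mL / 100 mL) = 9.121 g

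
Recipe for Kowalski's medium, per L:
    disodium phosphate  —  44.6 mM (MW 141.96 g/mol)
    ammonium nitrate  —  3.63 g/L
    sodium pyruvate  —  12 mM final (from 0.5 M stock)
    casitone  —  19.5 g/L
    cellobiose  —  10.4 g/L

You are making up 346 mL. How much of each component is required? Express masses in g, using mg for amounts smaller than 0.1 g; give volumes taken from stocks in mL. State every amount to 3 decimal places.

Target volume = 346 mL = 0.346 L.
disodium phosphate: 44.6 mmol/L × 141.96 g/mol × 0.346 L ÷ 1000 = 2.191 g
ammonium nitrate: 3.63 g/L × 0.346 L = 1.256 g
sodium pyruvate: V = C2·V2/C1 = 12 mM × 346 mL ÷ 500 mM = 8.304 mL
casitone: 19.5 g/L × 0.346 L = 6.747 g
cellobiose: 10.4 g/L × 0.346 L = 3.598 g

disodium phosphate 2.191 g; ammonium nitrate 1.256 g; sodium pyruvate 8.304 mL; casitone 6.747 g; cellobiose 3.598 g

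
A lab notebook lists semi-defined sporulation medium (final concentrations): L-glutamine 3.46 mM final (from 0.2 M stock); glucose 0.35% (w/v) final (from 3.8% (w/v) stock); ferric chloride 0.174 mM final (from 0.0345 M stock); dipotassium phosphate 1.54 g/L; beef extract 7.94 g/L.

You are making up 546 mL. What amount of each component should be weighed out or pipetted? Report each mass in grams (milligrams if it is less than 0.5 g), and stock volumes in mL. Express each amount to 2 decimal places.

Target volume = 546 mL = 0.546 L.
L-glutamine: C1V1 = C2V2 → 3.46 mM × 546 mL ÷ 200 mM = 9.45 mL
glucose: dilute stock: 0.35% ÷ 3.8% × 546 mL = 50.29 mL
ferric chloride: V = C2·V2/C1 = 0.174 mM × 546 mL ÷ 34.5 mM = 2.75 mL
dipotassium phosphate: 1.54 g/L × 0.546 L = 0.84 g
beef extract: 7.94 g/L × 0.546 L = 4.34 g

L-glutamine 9.45 mL; glucose 50.29 mL; ferric chloride 2.75 mL; dipotassium phosphate 0.84 g; beef extract 4.34 g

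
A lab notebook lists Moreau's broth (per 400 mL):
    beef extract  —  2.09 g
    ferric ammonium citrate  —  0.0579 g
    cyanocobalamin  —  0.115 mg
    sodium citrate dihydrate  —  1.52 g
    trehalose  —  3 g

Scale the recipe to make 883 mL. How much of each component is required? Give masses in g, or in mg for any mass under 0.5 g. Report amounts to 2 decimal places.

Ratio of target to recipe volume: 883 / 400 = 2.2075.
beef extract: 2.09 g × (883 mL / 400 mL) = 4.61 g
ferric ammonium citrate: 0.0579 g × (883 mL / 400 mL) = 0.127814 g = 127.81 mg
cyanocobalamin: 0.115 mg × (883 mL / 400 mL) = 0.25 mg
sodium citrate dihydrate: 1.52 g × (883 mL / 400 mL) = 3.36 g
trehalose: 3 g × (883 mL / 400 mL) = 6.62 g

beef extract 4.61 g; ferric ammonium citrate 127.81 mg; cyanocobalamin 0.25 mg; sodium citrate dihydrate 3.36 g; trehalose 6.62 g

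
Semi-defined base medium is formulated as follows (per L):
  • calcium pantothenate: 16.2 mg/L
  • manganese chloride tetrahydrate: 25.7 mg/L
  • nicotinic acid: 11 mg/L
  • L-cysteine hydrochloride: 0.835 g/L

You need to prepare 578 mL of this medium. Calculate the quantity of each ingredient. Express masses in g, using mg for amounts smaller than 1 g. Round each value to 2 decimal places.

Target volume = 578 mL = 0.578 L.
calcium pantothenate: 16.2 mg/L × 0.578 L = 9.36 mg
manganese chloride tetrahydrate: 25.7 mg/L × 0.578 L = 14.85 mg
nicotinic acid: 11 mg/L × 0.578 L = 6.36 mg
L-cysteine hydrochloride: 0.835 g/L × 0.578 L = 0.48263 g = 482.63 mg

calcium pantothenate 9.36 mg; manganese chloride tetrahydrate 14.85 mg; nicotinic acid 6.36 mg; L-cysteine hydrochloride 482.63 mg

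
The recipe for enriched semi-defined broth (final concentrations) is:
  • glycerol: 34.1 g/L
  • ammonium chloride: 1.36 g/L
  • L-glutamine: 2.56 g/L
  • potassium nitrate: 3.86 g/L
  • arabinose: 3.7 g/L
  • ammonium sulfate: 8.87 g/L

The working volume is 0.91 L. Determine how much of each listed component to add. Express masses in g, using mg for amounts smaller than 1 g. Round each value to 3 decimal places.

Working volume: 0.91 L.
glycerol: 34.1 g/L × 0.91 L = 31.031 g
ammonium chloride: 1.36 g/L × 0.91 L = 1.238 g
L-glutamine: 2.56 g/L × 0.91 L = 2.330 g
potassium nitrate: 3.86 g/L × 0.91 L = 3.513 g
arabinose: 3.7 g/L × 0.91 L = 3.367 g
ammonium sulfate: 8.87 g/L × 0.91 L = 8.072 g

glycerol 31.031 g; ammonium chloride 1.238 g; L-glutamine 2.330 g; potassium nitrate 3.513 g; arabinose 3.367 g; ammonium sulfate 8.072 g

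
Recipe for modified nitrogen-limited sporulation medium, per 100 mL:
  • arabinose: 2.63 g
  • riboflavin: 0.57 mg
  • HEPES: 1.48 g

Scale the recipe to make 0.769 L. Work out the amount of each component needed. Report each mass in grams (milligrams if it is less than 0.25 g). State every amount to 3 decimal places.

arabinose 20.225 g; riboflavin 4.383 mg; HEPES 11.381 g

Ratio of target to recipe volume: 769 / 100 = 7.69.
arabinose: 2.63 g × (769 mL / 100 mL) = 20.225 g
riboflavin: 0.57 mg × (769 mL / 100 mL) = 4.383 mg
HEPES: 1.48 g × (769 mL / 100 mL) = 11.381 g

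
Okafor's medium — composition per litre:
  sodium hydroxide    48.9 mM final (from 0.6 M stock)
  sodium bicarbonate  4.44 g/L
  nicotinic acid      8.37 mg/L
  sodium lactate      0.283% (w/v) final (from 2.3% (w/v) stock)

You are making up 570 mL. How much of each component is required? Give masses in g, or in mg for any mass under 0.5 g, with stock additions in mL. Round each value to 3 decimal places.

Scale factor relative to 1 L: 0.57.
sodium hydroxide: V = C2·V2/C1 = 48.9 mM × 570 mL ÷ 600 mM = 46.455 mL
sodium bicarbonate: 4.44 g/L × 0.57 L = 2.531 g
nicotinic acid: 8.37 mg/L × 0.57 L = 4.771 mg
sodium lactate: dilute stock: 0.283% ÷ 2.3% × 570 mL = 70.135 mL

sodium hydroxide 46.455 mL; sodium bicarbonate 2.531 g; nicotinic acid 4.771 mg; sodium lactate 70.135 mL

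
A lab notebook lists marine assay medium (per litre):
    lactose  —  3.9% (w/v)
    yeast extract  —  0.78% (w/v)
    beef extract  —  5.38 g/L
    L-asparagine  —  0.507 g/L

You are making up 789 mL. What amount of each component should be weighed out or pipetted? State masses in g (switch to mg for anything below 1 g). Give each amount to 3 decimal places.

Scale factor relative to 1 L: 0.789.
lactose: 3.9% w/v = 39 g/L → 39 × 0.789 L = 30.771 g
yeast extract: 0.78 g per 100 mL × 789 mL ÷ 100 = 6.154 g
beef extract: 5.38 g/L × 0.789 L = 4.245 g
L-asparagine: 0.507 g/L × 0.789 L = 0.400023 g = 400.023 mg

lactose 30.771 g; yeast extract 6.154 g; beef extract 4.245 g; L-asparagine 400.023 mg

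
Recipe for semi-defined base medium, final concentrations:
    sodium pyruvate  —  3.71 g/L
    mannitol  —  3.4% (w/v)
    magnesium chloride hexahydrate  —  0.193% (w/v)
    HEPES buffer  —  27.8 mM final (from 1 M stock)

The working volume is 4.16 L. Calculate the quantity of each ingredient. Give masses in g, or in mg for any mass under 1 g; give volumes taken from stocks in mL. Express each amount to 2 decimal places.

Scale factor relative to 1 L: 4.16.
sodium pyruvate: 3.71 g/L × 4.16 L = 15.43 g
mannitol: 3.4 g per 100 mL × 4160 mL ÷ 100 = 141.44 g
magnesium chloride hexahydrate: 0.193% w/v = 1.93 g/L → 1.93 × 4.16 L = 8.03 g
HEPES buffer: dilute stock: 27.8 mM × 4160 mL ÷ 1000 mM = 115.65 mL

sodium pyruvate 15.43 g; mannitol 141.44 g; magnesium chloride hexahydrate 8.03 g; HEPES buffer 115.65 mL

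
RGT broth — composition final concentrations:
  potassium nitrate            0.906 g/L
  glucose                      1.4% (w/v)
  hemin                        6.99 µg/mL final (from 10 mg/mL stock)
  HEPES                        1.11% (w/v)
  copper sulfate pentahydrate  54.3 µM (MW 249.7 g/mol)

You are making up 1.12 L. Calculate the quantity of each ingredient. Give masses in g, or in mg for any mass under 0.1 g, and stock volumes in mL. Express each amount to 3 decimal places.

potassium nitrate 1.015 g; glucose 15.680 g; hemin 0.783 mL; HEPES 12.432 g; copper sulfate pentahydrate 15.186 mg

Working volume: 1.12 L.
potassium nitrate: 0.906 g/L × 1.12 L = 1.015 g
glucose: 1.4 g per 100 mL × 1120 mL ÷ 100 = 15.680 g
hemin: V = C2·V2/C1 = 6.99 µg/mL × 1120 mL ÷ 10000 µg/mL = 0.783 mL
HEPES: 1.11 g per 100 mL × 1120 mL ÷ 100 = 12.432 g
copper sulfate pentahydrate: 54.3 µmol/L × 249.7 g/mol × 1.12 L ÷ 1000 = 15.186 mg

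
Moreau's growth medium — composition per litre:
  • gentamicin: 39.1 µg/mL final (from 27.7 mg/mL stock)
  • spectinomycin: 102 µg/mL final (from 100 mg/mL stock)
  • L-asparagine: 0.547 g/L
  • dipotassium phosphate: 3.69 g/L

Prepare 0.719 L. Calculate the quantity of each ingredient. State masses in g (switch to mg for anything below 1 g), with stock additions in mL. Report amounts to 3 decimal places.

gentamicin 1.015 mL; spectinomycin 0.733 mL; L-asparagine 393.293 mg; dipotassium phosphate 2.653 g

Working volume: 0.719 L.
gentamicin: C1V1 = C2V2 → 39.1 µg/mL × 719 mL ÷ 27700 µg/mL = 1.015 mL
spectinomycin: C1V1 = C2V2 → 102 µg/mL × 719 mL ÷ 100000 µg/mL = 0.733 mL
L-asparagine: 0.547 g/L × 0.719 L = 0.393293 g = 393.293 mg
dipotassium phosphate: 3.69 g/L × 0.719 L = 2.653 g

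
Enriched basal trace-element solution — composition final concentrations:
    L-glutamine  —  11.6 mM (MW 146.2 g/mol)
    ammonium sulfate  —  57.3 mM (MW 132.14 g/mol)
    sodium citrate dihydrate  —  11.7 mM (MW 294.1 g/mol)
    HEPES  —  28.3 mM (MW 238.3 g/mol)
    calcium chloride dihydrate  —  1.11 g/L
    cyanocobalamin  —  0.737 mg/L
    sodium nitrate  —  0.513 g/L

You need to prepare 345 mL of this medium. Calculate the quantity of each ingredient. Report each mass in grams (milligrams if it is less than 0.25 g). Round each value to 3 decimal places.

Scale factor relative to 1 L: 0.345.
L-glutamine: 11.6 mmol/L × 146.2 g/mol × 0.345 L ÷ 1000 = 0.585 g
ammonium sulfate: 57.3 mmol/L × 132.14 g/mol × 0.345 L ÷ 1000 = 2.612 g
sodium citrate dihydrate: 11.7 mmol/L × 294.1 g/mol × 0.345 L ÷ 1000 = 1.187 g
HEPES: 28.3 mmol/L × 238.3 g/mol × 0.345 L ÷ 1000 = 2.327 g
calcium chloride dihydrate: 1.11 g/L × 0.345 L = 0.383 g
cyanocobalamin: 0.737 mg/L × 0.345 L = 0.254 mg
sodium nitrate: 0.513 g/L × 0.345 L = 0.176985 g = 176.985 mg

L-glutamine 0.585 g; ammonium sulfate 2.612 g; sodium citrate dihydrate 1.187 g; HEPES 2.327 g; calcium chloride dihydrate 0.383 g; cyanocobalamin 0.254 mg; sodium nitrate 176.985 mg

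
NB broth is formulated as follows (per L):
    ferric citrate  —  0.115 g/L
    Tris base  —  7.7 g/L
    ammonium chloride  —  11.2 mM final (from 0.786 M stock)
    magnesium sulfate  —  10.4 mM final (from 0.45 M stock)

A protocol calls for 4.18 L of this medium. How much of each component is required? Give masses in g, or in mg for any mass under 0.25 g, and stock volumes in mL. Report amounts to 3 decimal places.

ferric citrate 0.481 g; Tris base 32.186 g; ammonium chloride 59.562 mL; magnesium sulfate 96.604 mL

Scale factor relative to 1 L: 4.18.
ferric citrate: 0.115 g/L × 4.18 L = 0.481 g
Tris base: 7.7 g/L × 4.18 L = 32.186 g
ammonium chloride: C1V1 = C2V2 → 11.2 mM × 4180 mL ÷ 786 mM = 59.562 mL
magnesium sulfate: C1V1 = C2V2 → 10.4 mM × 4180 mL ÷ 450 mM = 96.604 mL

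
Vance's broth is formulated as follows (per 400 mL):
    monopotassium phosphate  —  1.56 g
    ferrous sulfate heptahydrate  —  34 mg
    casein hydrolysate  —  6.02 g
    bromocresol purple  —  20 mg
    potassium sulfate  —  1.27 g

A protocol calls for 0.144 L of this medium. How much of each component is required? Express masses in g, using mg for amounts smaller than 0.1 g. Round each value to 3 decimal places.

monopotassium phosphate 0.562 g; ferrous sulfate heptahydrate 12.240 mg; casein hydrolysate 2.167 g; bromocresol purple 7.200 mg; potassium sulfate 0.457 g

Ratio of target to recipe volume: 144 / 400 = 0.36.
monopotassium phosphate: 1.56 g × (144 mL / 400 mL) = 0.562 g
ferrous sulfate heptahydrate: 34 mg × (144 mL / 400 mL) = 12.240 mg
casein hydrolysate: 6.02 g × (144 mL / 400 mL) = 2.167 g
bromocresol purple: 20 mg × (144 mL / 400 mL) = 7.200 mg
potassium sulfate: 1.27 g × (144 mL / 400 mL) = 0.457 g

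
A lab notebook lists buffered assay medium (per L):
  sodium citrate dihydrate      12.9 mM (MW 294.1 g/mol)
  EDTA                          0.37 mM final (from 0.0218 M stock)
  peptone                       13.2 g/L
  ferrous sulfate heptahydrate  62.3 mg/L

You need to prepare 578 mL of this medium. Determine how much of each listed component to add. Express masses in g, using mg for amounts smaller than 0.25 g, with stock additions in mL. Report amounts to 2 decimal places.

Working volume: 578 mL = 0.578 L.
sodium citrate dihydrate: 12.9 mmol/L × 294.1 g/mol × 0.578 L ÷ 1000 = 2.19 g
EDTA: dilute stock: 0.37 mM × 578 mL ÷ 21.8 mM = 9.81 mL
peptone: 13.2 g/L × 0.578 L = 7.63 g
ferrous sulfate heptahydrate: 62.3 mg/L × 0.578 L = 36.01 mg

sodium citrate dihydrate 2.19 g; EDTA 9.81 mL; peptone 7.63 g; ferrous sulfate heptahydrate 36.01 mg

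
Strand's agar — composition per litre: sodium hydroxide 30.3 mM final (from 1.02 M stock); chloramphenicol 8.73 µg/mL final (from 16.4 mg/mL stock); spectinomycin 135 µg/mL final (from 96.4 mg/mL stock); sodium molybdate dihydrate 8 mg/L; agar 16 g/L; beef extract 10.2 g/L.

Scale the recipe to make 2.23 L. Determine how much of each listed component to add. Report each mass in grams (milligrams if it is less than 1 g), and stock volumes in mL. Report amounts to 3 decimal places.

Working volume: 2.23 L.
sodium hydroxide: dilute stock: 30.3 mM × 2230 mL ÷ 1020 mM = 66.244 mL
chloramphenicol: C1V1 = C2V2 → 8.73 µg/mL × 2230 mL ÷ 16400 µg/mL = 1.187 mL
spectinomycin: V = C2·V2/C1 = 135 µg/mL × 2230 mL ÷ 96400 µg/mL = 3.123 mL
sodium molybdate dihydrate: 8 mg/L × 2.23 L = 17.840 mg
agar: 16 g/L × 2.23 L = 35.680 g
beef extract: 10.2 g/L × 2.23 L = 22.746 g

sodium hydroxide 66.244 mL; chloramphenicol 1.187 mL; spectinomycin 3.123 mL; sodium molybdate dihydrate 17.840 mg; agar 35.680 g; beef extract 22.746 g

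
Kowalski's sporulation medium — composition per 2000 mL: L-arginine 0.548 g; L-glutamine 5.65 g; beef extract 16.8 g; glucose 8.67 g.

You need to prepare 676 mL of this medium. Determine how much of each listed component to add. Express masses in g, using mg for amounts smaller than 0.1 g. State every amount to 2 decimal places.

Ratio of target to recipe volume: 676 / 2000 = 0.338.
L-arginine: 0.548 g × (676 mL / 2000 mL) = 0.19 g
L-glutamine: 5.65 g × (676 mL / 2000 mL) = 1.91 g
beef extract: 16.8 g × (676 mL / 2000 mL) = 5.68 g
glucose: 8.67 g × (676 mL / 2000 mL) = 2.93 g

L-arginine 0.19 g; L-glutamine 1.91 g; beef extract 5.68 g; glucose 2.93 g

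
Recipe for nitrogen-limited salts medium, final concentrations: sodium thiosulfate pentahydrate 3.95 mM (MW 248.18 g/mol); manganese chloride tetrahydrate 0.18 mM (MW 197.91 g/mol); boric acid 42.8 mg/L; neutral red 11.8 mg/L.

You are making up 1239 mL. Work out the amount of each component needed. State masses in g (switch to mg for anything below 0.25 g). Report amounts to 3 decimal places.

sodium thiosulfate pentahydrate 1.215 g; manganese chloride tetrahydrate 44.138 mg; boric acid 53.029 mg; neutral red 14.620 mg

Target volume = 1239 mL = 1.239 L.
sodium thiosulfate pentahydrate: 3.95 mmol/L × 248.18 g/mol × 1.239 L ÷ 1000 = 1.215 g
manganese chloride tetrahydrate: 0.18 mmol/L × 197.91 mg/mmol × 1.239 L = 44.138 mg
boric acid: 42.8 mg/L × 1.239 L = 53.029 mg
neutral red: 11.8 mg/L × 1.239 L = 14.620 mg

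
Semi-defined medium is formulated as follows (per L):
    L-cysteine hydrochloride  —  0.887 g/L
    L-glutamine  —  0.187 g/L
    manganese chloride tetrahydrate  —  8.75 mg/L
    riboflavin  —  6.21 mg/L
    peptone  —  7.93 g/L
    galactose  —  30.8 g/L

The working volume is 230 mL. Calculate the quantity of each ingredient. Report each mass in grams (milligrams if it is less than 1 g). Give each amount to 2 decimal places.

L-cysteine hydrochloride 204.01 mg; L-glutamine 43.01 mg; manganese chloride tetrahydrate 2.01 mg; riboflavin 1.43 mg; peptone 1.82 g; galactose 7.08 g

Working volume: 230 mL = 0.23 L.
L-cysteine hydrochloride: 0.887 g/L × 0.23 L = 0.20401 g = 204.01 mg
L-glutamine: 0.187 g/L × 0.23 L = 0.04301 g = 43.01 mg
manganese chloride tetrahydrate: 8.75 mg/L × 0.23 L = 2.01 mg
riboflavin: 6.21 mg/L × 0.23 L = 1.43 mg
peptone: 7.93 g/L × 0.23 L = 1.82 g
galactose: 30.8 g/L × 0.23 L = 7.08 g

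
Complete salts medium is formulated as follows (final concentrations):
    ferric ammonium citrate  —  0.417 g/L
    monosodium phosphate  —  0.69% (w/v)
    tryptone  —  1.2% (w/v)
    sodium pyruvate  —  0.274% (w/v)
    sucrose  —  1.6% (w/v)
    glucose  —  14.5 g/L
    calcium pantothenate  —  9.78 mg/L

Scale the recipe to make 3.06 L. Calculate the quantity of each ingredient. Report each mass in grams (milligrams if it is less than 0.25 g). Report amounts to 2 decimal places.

ferric ammonium citrate 1.28 g; monosodium phosphate 21.11 g; tryptone 36.72 g; sodium pyruvate 8.38 g; sucrose 48.96 g; glucose 44.37 g; calcium pantothenate 29.93 mg

Scale factor relative to 1 L: 3.06.
ferric ammonium citrate: 0.417 g/L × 3.06 L = 1.28 g
monosodium phosphate: 0.69 g per 100 mL × 3060 mL ÷ 100 = 21.11 g
tryptone: 1.2 g per 100 mL × 3060 mL ÷ 100 = 36.72 g
sodium pyruvate: 0.274 g per 100 mL × 3060 mL ÷ 100 = 8.38 g
sucrose: 1.6% w/v = 16 g/L → 16 × 3.06 L = 48.96 g
glucose: 14.5 g/L × 3.06 L = 44.37 g
calcium pantothenate: 9.78 mg/L × 3.06 L = 29.93 mg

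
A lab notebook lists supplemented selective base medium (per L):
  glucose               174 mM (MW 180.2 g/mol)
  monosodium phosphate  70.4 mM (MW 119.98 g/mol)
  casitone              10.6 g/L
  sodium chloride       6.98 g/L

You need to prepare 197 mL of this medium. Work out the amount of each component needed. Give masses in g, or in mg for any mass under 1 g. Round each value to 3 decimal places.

glucose 6.177 g; monosodium phosphate 1.664 g; casitone 2.088 g; sodium chloride 1.375 g

Scale factor relative to 1 L: 0.197.
glucose: 174 mmol/L × 180.2 g/mol × 0.197 L ÷ 1000 = 6.177 g
monosodium phosphate: 70.4 mmol/L × 119.98 g/mol × 0.197 L ÷ 1000 = 1.664 g
casitone: 10.6 g/L × 0.197 L = 2.088 g
sodium chloride: 6.98 g/L × 0.197 L = 1.375 g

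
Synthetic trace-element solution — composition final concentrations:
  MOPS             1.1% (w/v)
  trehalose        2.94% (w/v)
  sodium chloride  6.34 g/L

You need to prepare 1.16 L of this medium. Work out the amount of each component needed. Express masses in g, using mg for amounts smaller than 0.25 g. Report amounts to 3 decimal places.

Working volume: 1.16 L.
MOPS: 1.1% w/v = 11 g/L → 11 × 1.16 L = 12.760 g
trehalose: 2.94% w/v = 29.4 g/L → 29.4 × 1.16 L = 34.104 g
sodium chloride: 6.34 g/L × 1.16 L = 7.354 g

MOPS 12.760 g; trehalose 34.104 g; sodium chloride 7.354 g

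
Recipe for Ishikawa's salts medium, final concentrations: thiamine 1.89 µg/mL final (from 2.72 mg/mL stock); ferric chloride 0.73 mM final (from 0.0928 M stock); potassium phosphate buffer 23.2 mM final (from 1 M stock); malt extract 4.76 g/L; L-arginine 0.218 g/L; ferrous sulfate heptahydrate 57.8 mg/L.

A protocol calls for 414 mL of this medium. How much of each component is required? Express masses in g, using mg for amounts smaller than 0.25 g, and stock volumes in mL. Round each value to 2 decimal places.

thiamine 0.29 mL; ferric chloride 3.26 mL; potassium phosphate buffer 9.60 mL; malt extract 1.97 g; L-arginine 90.25 mg; ferrous sulfate heptahydrate 23.93 mg

Scale factor relative to 1 L: 0.414.
thiamine: dilute stock: 1.89 µg/mL × 414 mL ÷ 2720 µg/mL = 0.29 mL
ferric chloride: C1V1 = C2V2 → 0.73 mM × 414 mL ÷ 92.8 mM = 3.26 mL
potassium phosphate buffer: C1V1 = C2V2 → 23.2 mM × 414 mL ÷ 1000 mM = 9.60 mL
malt extract: 4.76 g/L × 0.414 L = 1.97 g
L-arginine: 0.218 g/L × 0.414 L = 0.090252 g = 90.25 mg
ferrous sulfate heptahydrate: 57.8 mg/L × 0.414 L = 23.93 mg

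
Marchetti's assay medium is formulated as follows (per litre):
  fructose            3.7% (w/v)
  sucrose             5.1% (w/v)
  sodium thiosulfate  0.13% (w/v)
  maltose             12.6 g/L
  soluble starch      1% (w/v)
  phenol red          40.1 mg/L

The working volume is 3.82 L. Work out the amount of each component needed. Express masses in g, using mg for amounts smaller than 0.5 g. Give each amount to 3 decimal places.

Scale factor relative to 1 L: 3.82.
fructose: 3.7% w/v = 37 g/L → 37 × 3.82 L = 141.340 g
sucrose: 5.1 g per 100 mL × 3820 mL ÷ 100 = 194.820 g
sodium thiosulfate: 0.13% w/v = 1.3 g/L → 1.3 × 3.82 L = 4.966 g
maltose: 12.6 g/L × 3.82 L = 48.132 g
soluble starch: 1 g per 100 mL × 3820 mL ÷ 100 = 38.200 g
phenol red: 40.1 mg/L × 3.82 L = 153.182 mg

fructose 141.340 g; sucrose 194.820 g; sodium thiosulfate 4.966 g; maltose 48.132 g; soluble starch 38.200 g; phenol red 153.182 mg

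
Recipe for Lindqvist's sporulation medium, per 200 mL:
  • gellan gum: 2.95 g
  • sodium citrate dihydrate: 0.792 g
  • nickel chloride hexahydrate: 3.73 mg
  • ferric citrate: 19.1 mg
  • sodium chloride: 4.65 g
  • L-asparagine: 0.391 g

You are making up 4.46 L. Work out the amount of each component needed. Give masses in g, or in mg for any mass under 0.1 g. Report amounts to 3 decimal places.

gellan gum 65.785 g; sodium citrate dihydrate 17.662 g; nickel chloride hexahydrate 83.179 mg; ferric citrate 0.426 g; sodium chloride 103.695 g; L-asparagine 8.719 g

Ratio of target to recipe volume: 4460 / 200 = 22.3.
gellan gum: 2.95 g × (4460 mL / 200 mL) = 65.785 g
sodium citrate dihydrate: 0.792 g × (4460 mL / 200 mL) = 17.662 g
nickel chloride hexahydrate: 3.73 mg × (4460 mL / 200 mL) = 83.179 mg
ferric citrate: 19.1 mg × (4460 mL / 200 mL) = 425.93 mg = 0.426 g
sodium chloride: 4.65 g × (4460 mL / 200 mL) = 103.695 g
L-asparagine: 0.391 g × (4460 mL / 200 mL) = 8.719 g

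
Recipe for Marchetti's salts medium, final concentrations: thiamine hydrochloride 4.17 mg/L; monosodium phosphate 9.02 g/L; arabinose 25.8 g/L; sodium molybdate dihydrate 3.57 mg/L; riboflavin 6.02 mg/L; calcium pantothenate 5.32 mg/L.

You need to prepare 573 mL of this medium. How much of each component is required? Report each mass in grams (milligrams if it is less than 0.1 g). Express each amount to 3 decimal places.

thiamine hydrochloride 2.389 mg; monosodium phosphate 5.168 g; arabinose 14.783 g; sodium molybdate dihydrate 2.046 mg; riboflavin 3.449 mg; calcium pantothenate 3.048 mg

Working volume: 573 mL = 0.573 L.
thiamine hydrochloride: 4.17 mg/L × 0.573 L = 2.389 mg
monosodium phosphate: 9.02 g/L × 0.573 L = 5.168 g
arabinose: 25.8 g/L × 0.573 L = 14.783 g
sodium molybdate dihydrate: 3.57 mg/L × 0.573 L = 2.046 mg
riboflavin: 6.02 mg/L × 0.573 L = 3.449 mg
calcium pantothenate: 5.32 mg/L × 0.573 L = 3.048 mg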